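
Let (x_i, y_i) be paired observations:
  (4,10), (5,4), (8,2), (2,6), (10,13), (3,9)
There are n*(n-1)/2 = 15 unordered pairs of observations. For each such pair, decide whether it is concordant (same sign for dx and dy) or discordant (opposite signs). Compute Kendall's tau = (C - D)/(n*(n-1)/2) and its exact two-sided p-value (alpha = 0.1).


Step 1: Enumerate the 15 unordered pairs (i,j) with i<j and classify each by sign(x_j-x_i) * sign(y_j-y_i).
  (1,2):dx=+1,dy=-6->D; (1,3):dx=+4,dy=-8->D; (1,4):dx=-2,dy=-4->C; (1,5):dx=+6,dy=+3->C
  (1,6):dx=-1,dy=-1->C; (2,3):dx=+3,dy=-2->D; (2,4):dx=-3,dy=+2->D; (2,5):dx=+5,dy=+9->C
  (2,6):dx=-2,dy=+5->D; (3,4):dx=-6,dy=+4->D; (3,5):dx=+2,dy=+11->C; (3,6):dx=-5,dy=+7->D
  (4,5):dx=+8,dy=+7->C; (4,6):dx=+1,dy=+3->C; (5,6):dx=-7,dy=-4->C
Step 2: C = 8, D = 7, total pairs = 15.
Step 3: tau = (C - D)/(n(n-1)/2) = (8 - 7)/15 = 0.066667.
Step 4: Exact two-sided p-value (enumerate n! = 720 permutations of y under H0): p = 1.000000.
Step 5: alpha = 0.1. fail to reject H0.

tau_b = 0.0667 (C=8, D=7), p = 1.000000, fail to reject H0.


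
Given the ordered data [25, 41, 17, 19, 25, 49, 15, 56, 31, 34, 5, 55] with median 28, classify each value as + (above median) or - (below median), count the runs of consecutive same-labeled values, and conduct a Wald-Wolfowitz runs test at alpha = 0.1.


Step 1: Compute median = 28; label A = above, B = below.
Labels in order: BABBBABAAABA  (n_A = 6, n_B = 6)
Step 2: Count runs R = 8.
Step 3: Under H0 (random ordering), E[R] = 2*n_A*n_B/(n_A+n_B) + 1 = 2*6*6/12 + 1 = 7.0000.
        Var[R] = 2*n_A*n_B*(2*n_A*n_B - n_A - n_B) / ((n_A+n_B)^2 * (n_A+n_B-1)) = 4320/1584 = 2.7273.
        SD[R] = 1.6514.
Step 4: Continuity-corrected z = (R - 0.5 - E[R]) / SD[R] = (8 - 0.5 - 7.0000) / 1.6514 = 0.3028.
Step 5: Two-sided p-value via normal approximation = 2*(1 - Phi(|z|)) = 0.762069.
Step 6: alpha = 0.1. fail to reject H0.

R = 8, z = 0.3028, p = 0.762069, fail to reject H0.


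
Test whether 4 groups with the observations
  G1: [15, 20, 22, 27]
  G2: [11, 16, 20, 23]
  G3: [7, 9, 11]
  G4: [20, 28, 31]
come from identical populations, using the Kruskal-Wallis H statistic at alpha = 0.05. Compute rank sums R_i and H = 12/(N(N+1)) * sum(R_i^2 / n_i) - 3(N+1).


Step 1: Combine all N = 14 observations and assign midranks.
sorted (value, group, rank): (7,G3,1), (9,G3,2), (11,G2,3.5), (11,G3,3.5), (15,G1,5), (16,G2,6), (20,G1,8), (20,G2,8), (20,G4,8), (22,G1,10), (23,G2,11), (27,G1,12), (28,G4,13), (31,G4,14)
Step 2: Sum ranks within each group.
R_1 = 35 (n_1 = 4)
R_2 = 28.5 (n_2 = 4)
R_3 = 6.5 (n_3 = 3)
R_4 = 35 (n_4 = 3)
Step 3: H = 12/(N(N+1)) * sum(R_i^2/n_i) - 3(N+1)
     = 12/(14*15) * (35^2/4 + 28.5^2/4 + 6.5^2/3 + 35^2/3) - 3*15
     = 0.057143 * 931.729 - 45
     = 8.241667.
Step 4: Ties present; correction factor C = 1 - 30/(14^3 - 14) = 0.989011. Corrected H = 8.241667 / 0.989011 = 8.333241.
Step 5: Under H0, H ~ chi^2(3); p-value = 0.039604.
Step 6: alpha = 0.05. reject H0.

H = 8.3332, df = 3, p = 0.039604, reject H0.


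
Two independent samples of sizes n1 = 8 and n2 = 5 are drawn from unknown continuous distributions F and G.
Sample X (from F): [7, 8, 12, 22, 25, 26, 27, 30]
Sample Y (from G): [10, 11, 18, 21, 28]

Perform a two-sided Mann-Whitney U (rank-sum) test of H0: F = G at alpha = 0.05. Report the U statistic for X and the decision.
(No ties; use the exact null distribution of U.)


Step 1: Combine and sort all 13 observations; assign midranks.
sorted (value, group): (7,X), (8,X), (10,Y), (11,Y), (12,X), (18,Y), (21,Y), (22,X), (25,X), (26,X), (27,X), (28,Y), (30,X)
ranks: 7->1, 8->2, 10->3, 11->4, 12->5, 18->6, 21->7, 22->8, 25->9, 26->10, 27->11, 28->12, 30->13
Step 2: Rank sum for X: R1 = 1 + 2 + 5 + 8 + 9 + 10 + 11 + 13 = 59.
Step 3: U_X = R1 - n1(n1+1)/2 = 59 - 8*9/2 = 59 - 36 = 23.
       U_Y = n1*n2 - U_X = 40 - 23 = 17.
Step 4: No ties, so the exact null distribution of U (based on enumerating the C(13,8) = 1287 equally likely rank assignments) gives the two-sided p-value.
Step 5: p-value = 0.724165; compare to alpha = 0.05. fail to reject H0.

U_X = 23, p = 0.724165, fail to reject H0 at alpha = 0.05.


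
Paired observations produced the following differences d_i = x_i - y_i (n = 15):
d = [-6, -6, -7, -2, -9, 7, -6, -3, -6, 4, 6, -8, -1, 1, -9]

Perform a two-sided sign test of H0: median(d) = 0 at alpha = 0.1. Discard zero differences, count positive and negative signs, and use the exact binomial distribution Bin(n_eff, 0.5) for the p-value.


Step 1: Discard zero differences. Original n = 15; n_eff = number of nonzero differences = 15.
Nonzero differences (with sign): -6, -6, -7, -2, -9, +7, -6, -3, -6, +4, +6, -8, -1, +1, -9
Step 2: Count signs: positive = 4, negative = 11.
Step 3: Under H0: P(positive) = 0.5, so the number of positives S ~ Bin(15, 0.5).
Step 4: Two-sided exact p-value = sum of Bin(15,0.5) probabilities at or below the observed probability = 0.118469.
Step 5: alpha = 0.1. fail to reject H0.

n_eff = 15, pos = 4, neg = 11, p = 0.118469, fail to reject H0.


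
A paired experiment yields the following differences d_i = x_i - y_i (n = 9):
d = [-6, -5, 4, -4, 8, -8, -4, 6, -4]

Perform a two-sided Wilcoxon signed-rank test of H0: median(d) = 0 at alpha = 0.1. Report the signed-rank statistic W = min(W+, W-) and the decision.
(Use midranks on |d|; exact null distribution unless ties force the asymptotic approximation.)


Step 1: Drop any zero differences (none here) and take |d_i|.
|d| = [6, 5, 4, 4, 8, 8, 4, 6, 4]
Step 2: Midrank |d_i| (ties get averaged ranks).
ranks: |6|->6.5, |5|->5, |4|->2.5, |4|->2.5, |8|->8.5, |8|->8.5, |4|->2.5, |6|->6.5, |4|->2.5
Step 3: Attach original signs; sum ranks with positive sign and with negative sign.
W+ = 2.5 + 8.5 + 6.5 = 17.5
W- = 6.5 + 5 + 2.5 + 8.5 + 2.5 + 2.5 = 27.5
(Check: W+ + W- = 45 should equal n(n+1)/2 = 45.)
Step 4: Test statistic W = min(W+, W-) = 17.5.
Step 5: Ties in |d|, so use the tie-corrected normal approximation.
        E[W] = n(n+1)/4 = 9*10/4 = 22.5.
        Tie groups: |d|=4 (t=4), |d|=6 (t=2), |d|=8 (t=2); sum(t^3 - t) = 72.
        Var[W] = n(n+1)(2n+1)/24 - sum(t^3-t)/48 = 1710/24 - 72/48 = 69.75.
        z = (W - E[W]) / sqrt(Var[W]) = (17.5 - 22.5) / 8.3516 = -0.5987.
        Two-sided p = 2*Phi(z) = 0.549383.
Step 6: alpha = 0.1. fail to reject H0.

W+ = 17.5, W- = 27.5, W = min = 17.5, p = 0.549383, fail to reject H0.


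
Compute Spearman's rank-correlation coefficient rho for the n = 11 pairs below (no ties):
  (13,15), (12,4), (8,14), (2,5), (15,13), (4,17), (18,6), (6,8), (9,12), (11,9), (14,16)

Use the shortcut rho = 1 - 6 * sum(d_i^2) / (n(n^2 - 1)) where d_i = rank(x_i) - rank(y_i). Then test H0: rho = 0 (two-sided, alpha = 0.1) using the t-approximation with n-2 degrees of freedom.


Step 1: Rank x and y separately (midranks; no ties here).
rank(x): 13->8, 12->7, 8->4, 2->1, 15->10, 4->2, 18->11, 6->3, 9->5, 11->6, 14->9
rank(y): 15->9, 4->1, 14->8, 5->2, 13->7, 17->11, 6->3, 8->4, 12->6, 9->5, 16->10
Step 2: d_i = R_x(i) - R_y(i); compute d_i^2.
  (8-9)^2=1, (7-1)^2=36, (4-8)^2=16, (1-2)^2=1, (10-7)^2=9, (2-11)^2=81, (11-3)^2=64, (3-4)^2=1, (5-6)^2=1, (6-5)^2=1, (9-10)^2=1
sum(d^2) = 212.
Step 3: rho = 1 - 6*212 / (11*(11^2 - 1)) = 1 - 1272/1320 = 0.036364.
Step 4: Under H0, t = rho * sqrt((n-2)/(1-rho^2)) = 0.1092 ~ t(9).
Step 5: Two-sided p-value from the t-distribution with 9 df = 0.915468.
Step 6: alpha = 0.1. fail to reject H0.

rho = 0.0364, p = 0.915468, fail to reject H0 at alpha = 0.1.


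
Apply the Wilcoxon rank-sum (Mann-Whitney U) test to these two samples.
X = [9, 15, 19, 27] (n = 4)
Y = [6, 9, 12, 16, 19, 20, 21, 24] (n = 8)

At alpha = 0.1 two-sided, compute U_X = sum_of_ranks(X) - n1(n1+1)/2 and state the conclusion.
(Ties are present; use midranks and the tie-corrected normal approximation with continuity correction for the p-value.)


Step 1: Combine and sort all 12 observations; assign midranks.
sorted (value, group): (6,Y), (9,X), (9,Y), (12,Y), (15,X), (16,Y), (19,X), (19,Y), (20,Y), (21,Y), (24,Y), (27,X)
ranks: 6->1, 9->2.5, 9->2.5, 12->4, 15->5, 16->6, 19->7.5, 19->7.5, 20->9, 21->10, 24->11, 27->12
Step 2: Rank sum for X: R1 = 2.5 + 5 + 7.5 + 12 = 27.
Step 3: U_X = R1 - n1(n1+1)/2 = 27 - 4*5/2 = 27 - 10 = 17.
       U_Y = n1*n2 - U_X = 32 - 17 = 15.
Step 4: Ties are present, so use the tie-corrected normal approximation (with continuity correction) for the p-value.
Step 5: p-value = 0.932087; compare to alpha = 0.1. fail to reject H0.

U_X = 17, p = 0.932087, fail to reject H0 at alpha = 0.1.


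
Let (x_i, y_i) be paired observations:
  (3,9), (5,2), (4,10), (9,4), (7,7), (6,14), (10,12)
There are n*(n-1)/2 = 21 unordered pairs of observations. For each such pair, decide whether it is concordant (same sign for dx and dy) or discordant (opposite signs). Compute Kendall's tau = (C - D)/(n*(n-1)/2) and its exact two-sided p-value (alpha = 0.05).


Step 1: Enumerate the 21 unordered pairs (i,j) with i<j and classify each by sign(x_j-x_i) * sign(y_j-y_i).
  (1,2):dx=+2,dy=-7->D; (1,3):dx=+1,dy=+1->C; (1,4):dx=+6,dy=-5->D; (1,5):dx=+4,dy=-2->D
  (1,6):dx=+3,dy=+5->C; (1,7):dx=+7,dy=+3->C; (2,3):dx=-1,dy=+8->D; (2,4):dx=+4,dy=+2->C
  (2,5):dx=+2,dy=+5->C; (2,6):dx=+1,dy=+12->C; (2,7):dx=+5,dy=+10->C; (3,4):dx=+5,dy=-6->D
  (3,5):dx=+3,dy=-3->D; (3,6):dx=+2,dy=+4->C; (3,7):dx=+6,dy=+2->C; (4,5):dx=-2,dy=+3->D
  (4,6):dx=-3,dy=+10->D; (4,7):dx=+1,dy=+8->C; (5,6):dx=-1,dy=+7->D; (5,7):dx=+3,dy=+5->C
  (6,7):dx=+4,dy=-2->D
Step 2: C = 11, D = 10, total pairs = 21.
Step 3: tau = (C - D)/(n(n-1)/2) = (11 - 10)/21 = 0.047619.
Step 4: Exact two-sided p-value (enumerate n! = 5040 permutations of y under H0): p = 1.000000.
Step 5: alpha = 0.05. fail to reject H0.

tau_b = 0.0476 (C=11, D=10), p = 1.000000, fail to reject H0.


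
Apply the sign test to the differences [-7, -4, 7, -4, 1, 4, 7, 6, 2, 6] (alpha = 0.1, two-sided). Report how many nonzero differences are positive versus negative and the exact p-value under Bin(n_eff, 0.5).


Step 1: Discard zero differences. Original n = 10; n_eff = number of nonzero differences = 10.
Nonzero differences (with sign): -7, -4, +7, -4, +1, +4, +7, +6, +2, +6
Step 2: Count signs: positive = 7, negative = 3.
Step 3: Under H0: P(positive) = 0.5, so the number of positives S ~ Bin(10, 0.5).
Step 4: Two-sided exact p-value = sum of Bin(10,0.5) probabilities at or below the observed probability = 0.343750.
Step 5: alpha = 0.1. fail to reject H0.

n_eff = 10, pos = 7, neg = 3, p = 0.343750, fail to reject H0.


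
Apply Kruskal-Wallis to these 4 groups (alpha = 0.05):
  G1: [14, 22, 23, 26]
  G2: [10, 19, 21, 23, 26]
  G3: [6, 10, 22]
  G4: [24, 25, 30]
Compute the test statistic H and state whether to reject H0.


Step 1: Combine all N = 15 observations and assign midranks.
sorted (value, group, rank): (6,G3,1), (10,G2,2.5), (10,G3,2.5), (14,G1,4), (19,G2,5), (21,G2,6), (22,G1,7.5), (22,G3,7.5), (23,G1,9.5), (23,G2,9.5), (24,G4,11), (25,G4,12), (26,G1,13.5), (26,G2,13.5), (30,G4,15)
Step 2: Sum ranks within each group.
R_1 = 34.5 (n_1 = 4)
R_2 = 36.5 (n_2 = 5)
R_3 = 11 (n_3 = 3)
R_4 = 38 (n_4 = 3)
Step 3: H = 12/(N(N+1)) * sum(R_i^2/n_i) - 3(N+1)
     = 12/(15*16) * (34.5^2/4 + 36.5^2/5 + 11^2/3 + 38^2/3) - 3*16
     = 0.050000 * 1085.68 - 48
     = 6.283958.
Step 4: Ties present; correction factor C = 1 - 24/(15^3 - 15) = 0.992857. Corrected H = 6.283958 / 0.992857 = 6.329167.
Step 5: Under H0, H ~ chi^2(3); p-value = 0.096649.
Step 6: alpha = 0.05. fail to reject H0.

H = 6.3292, df = 3, p = 0.096649, fail to reject H0.


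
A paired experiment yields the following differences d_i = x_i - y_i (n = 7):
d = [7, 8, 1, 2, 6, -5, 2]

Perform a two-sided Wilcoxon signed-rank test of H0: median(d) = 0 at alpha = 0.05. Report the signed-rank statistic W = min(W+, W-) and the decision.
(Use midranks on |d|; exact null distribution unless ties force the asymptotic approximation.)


Step 1: Drop any zero differences (none here) and take |d_i|.
|d| = [7, 8, 1, 2, 6, 5, 2]
Step 2: Midrank |d_i| (ties get averaged ranks).
ranks: |7|->6, |8|->7, |1|->1, |2|->2.5, |6|->5, |5|->4, |2|->2.5
Step 3: Attach original signs; sum ranks with positive sign and with negative sign.
W+ = 6 + 7 + 1 + 2.5 + 5 + 2.5 = 24
W- = 4 = 4
(Check: W+ + W- = 28 should equal n(n+1)/2 = 28.)
Step 4: Test statistic W = min(W+, W-) = 4.
Step 5: Ties in |d|, so use the tie-corrected normal approximation.
        E[W] = n(n+1)/4 = 7*8/4 = 14.
        Tie groups: |d|=2 (t=2); sum(t^3 - t) = 6.
        Var[W] = n(n+1)(2n+1)/24 - sum(t^3-t)/48 = 840/24 - 6/48 = 34.875.
        z = (W - E[W]) / sqrt(Var[W]) = (4 - 14) / 5.9055 = -1.6933.
        Two-sided p = 2*Phi(z) = 0.090392.
Step 6: alpha = 0.05. fail to reject H0.

W+ = 24, W- = 4, W = min = 4, p = 0.090392, fail to reject H0.


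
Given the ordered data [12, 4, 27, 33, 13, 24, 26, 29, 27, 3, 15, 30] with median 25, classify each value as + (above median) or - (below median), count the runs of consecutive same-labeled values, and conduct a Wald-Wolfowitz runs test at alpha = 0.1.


Step 1: Compute median = 25; label A = above, B = below.
Labels in order: BBAABBAAABBA  (n_A = 6, n_B = 6)
Step 2: Count runs R = 6.
Step 3: Under H0 (random ordering), E[R] = 2*n_A*n_B/(n_A+n_B) + 1 = 2*6*6/12 + 1 = 7.0000.
        Var[R] = 2*n_A*n_B*(2*n_A*n_B - n_A - n_B) / ((n_A+n_B)^2 * (n_A+n_B-1)) = 4320/1584 = 2.7273.
        SD[R] = 1.6514.
Step 4: Continuity-corrected z = (R + 0.5 - E[R]) / SD[R] = (6 + 0.5 - 7.0000) / 1.6514 = -0.3028.
Step 5: Two-sided p-value via normal approximation = 2*(1 - Phi(|z|)) = 0.762069.
Step 6: alpha = 0.1. fail to reject H0.

R = 6, z = -0.3028, p = 0.762069, fail to reject H0.


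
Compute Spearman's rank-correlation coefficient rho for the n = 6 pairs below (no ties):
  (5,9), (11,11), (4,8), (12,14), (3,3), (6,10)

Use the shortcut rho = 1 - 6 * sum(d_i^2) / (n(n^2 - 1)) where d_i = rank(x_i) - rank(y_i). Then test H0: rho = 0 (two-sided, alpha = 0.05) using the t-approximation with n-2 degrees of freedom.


Step 1: Rank x and y separately (midranks; no ties here).
rank(x): 5->3, 11->5, 4->2, 12->6, 3->1, 6->4
rank(y): 9->3, 11->5, 8->2, 14->6, 3->1, 10->4
Step 2: d_i = R_x(i) - R_y(i); compute d_i^2.
  (3-3)^2=0, (5-5)^2=0, (2-2)^2=0, (6-6)^2=0, (1-1)^2=0, (4-4)^2=0
sum(d^2) = 0.
Step 3: rho = 1 - 6*0 / (6*(6^2 - 1)) = 1 - 0/210 = 1.000000.
Step 5: Two-sided p-value from the t-distribution with 4 df = 0.000000.
Step 6: alpha = 0.05. reject H0.

rho = 1.0000, p = 0.000000, reject H0 at alpha = 0.05.


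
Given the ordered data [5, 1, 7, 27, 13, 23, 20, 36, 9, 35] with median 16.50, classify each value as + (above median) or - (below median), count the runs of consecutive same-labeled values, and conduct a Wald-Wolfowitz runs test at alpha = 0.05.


Step 1: Compute median = 16.50; label A = above, B = below.
Labels in order: BBBABAAABA  (n_A = 5, n_B = 5)
Step 2: Count runs R = 6.
Step 3: Under H0 (random ordering), E[R] = 2*n_A*n_B/(n_A+n_B) + 1 = 2*5*5/10 + 1 = 6.0000.
        Var[R] = 2*n_A*n_B*(2*n_A*n_B - n_A - n_B) / ((n_A+n_B)^2 * (n_A+n_B-1)) = 2000/900 = 2.2222.
        SD[R] = 1.4907.
Step 4: R = E[R], so z = 0 with no continuity correction.
Step 5: Two-sided p-value via normal approximation = 2*(1 - Phi(|z|)) = 1.000000.
Step 6: alpha = 0.05. fail to reject H0.

R = 6, z = 0.0000, p = 1.000000, fail to reject H0.


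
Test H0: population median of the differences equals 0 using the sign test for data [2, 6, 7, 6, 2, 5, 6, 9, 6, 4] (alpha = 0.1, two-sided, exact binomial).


Step 1: Discard zero differences. Original n = 10; n_eff = number of nonzero differences = 10.
Nonzero differences (with sign): +2, +6, +7, +6, +2, +5, +6, +9, +6, +4
Step 2: Count signs: positive = 10, negative = 0.
Step 3: Under H0: P(positive) = 0.5, so the number of positives S ~ Bin(10, 0.5).
Step 4: Two-sided exact p-value = sum of Bin(10,0.5) probabilities at or below the observed probability = 0.001953.
Step 5: alpha = 0.1. reject H0.

n_eff = 10, pos = 10, neg = 0, p = 0.001953, reject H0.


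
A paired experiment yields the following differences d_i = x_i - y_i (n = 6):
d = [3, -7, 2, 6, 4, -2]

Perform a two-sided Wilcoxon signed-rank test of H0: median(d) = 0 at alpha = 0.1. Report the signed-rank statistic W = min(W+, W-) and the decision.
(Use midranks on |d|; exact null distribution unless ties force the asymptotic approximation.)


Step 1: Drop any zero differences (none here) and take |d_i|.
|d| = [3, 7, 2, 6, 4, 2]
Step 2: Midrank |d_i| (ties get averaged ranks).
ranks: |3|->3, |7|->6, |2|->1.5, |6|->5, |4|->4, |2|->1.5
Step 3: Attach original signs; sum ranks with positive sign and with negative sign.
W+ = 3 + 1.5 + 5 + 4 = 13.5
W- = 6 + 1.5 = 7.5
(Check: W+ + W- = 21 should equal n(n+1)/2 = 21.)
Step 4: Test statistic W = min(W+, W-) = 7.5.
Step 5: Ties in |d|, so use the tie-corrected normal approximation.
        E[W] = n(n+1)/4 = 6*7/4 = 10.5.
        Tie groups: |d|=2 (t=2); sum(t^3 - t) = 6.
        Var[W] = n(n+1)(2n+1)/24 - sum(t^3-t)/48 = 546/24 - 6/48 = 22.625.
        z = (W - E[W]) / sqrt(Var[W]) = (7.5 - 10.5) / 4.7566 = -0.6307.
        Two-sided p = 2*Phi(z) = 0.528233.
Step 6: alpha = 0.1. fail to reject H0.

W+ = 13.5, W- = 7.5, W = min = 7.5, p = 0.528233, fail to reject H0.


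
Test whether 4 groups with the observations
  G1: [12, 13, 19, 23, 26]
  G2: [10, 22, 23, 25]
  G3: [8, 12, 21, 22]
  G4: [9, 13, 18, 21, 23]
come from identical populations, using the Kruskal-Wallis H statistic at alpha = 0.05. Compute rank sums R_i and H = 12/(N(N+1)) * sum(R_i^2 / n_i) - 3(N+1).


Step 1: Combine all N = 18 observations and assign midranks.
sorted (value, group, rank): (8,G3,1), (9,G4,2), (10,G2,3), (12,G1,4.5), (12,G3,4.5), (13,G1,6.5), (13,G4,6.5), (18,G4,8), (19,G1,9), (21,G3,10.5), (21,G4,10.5), (22,G2,12.5), (22,G3,12.5), (23,G1,15), (23,G2,15), (23,G4,15), (25,G2,17), (26,G1,18)
Step 2: Sum ranks within each group.
R_1 = 53 (n_1 = 5)
R_2 = 47.5 (n_2 = 4)
R_3 = 28.5 (n_3 = 4)
R_4 = 42 (n_4 = 5)
Step 3: H = 12/(N(N+1)) * sum(R_i^2/n_i) - 3(N+1)
     = 12/(18*19) * (53^2/5 + 47.5^2/4 + 28.5^2/4 + 42^2/5) - 3*19
     = 0.035088 * 1681.72 - 57
     = 2.007895.
Step 4: Ties present; correction factor C = 1 - 48/(18^3 - 18) = 0.991744. Corrected H = 2.007895 / 0.991744 = 2.024610.
Step 5: Under H0, H ~ chi^2(3); p-value = 0.567315.
Step 6: alpha = 0.05. fail to reject H0.

H = 2.0246, df = 3, p = 0.567315, fail to reject H0.


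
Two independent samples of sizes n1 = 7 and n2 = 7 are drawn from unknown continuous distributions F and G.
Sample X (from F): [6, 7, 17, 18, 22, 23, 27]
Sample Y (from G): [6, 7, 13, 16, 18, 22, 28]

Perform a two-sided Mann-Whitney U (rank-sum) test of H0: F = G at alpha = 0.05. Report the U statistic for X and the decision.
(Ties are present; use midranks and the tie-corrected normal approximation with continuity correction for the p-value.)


Step 1: Combine and sort all 14 observations; assign midranks.
sorted (value, group): (6,X), (6,Y), (7,X), (7,Y), (13,Y), (16,Y), (17,X), (18,X), (18,Y), (22,X), (22,Y), (23,X), (27,X), (28,Y)
ranks: 6->1.5, 6->1.5, 7->3.5, 7->3.5, 13->5, 16->6, 17->7, 18->8.5, 18->8.5, 22->10.5, 22->10.5, 23->12, 27->13, 28->14
Step 2: Rank sum for X: R1 = 1.5 + 3.5 + 7 + 8.5 + 10.5 + 12 + 13 = 56.
Step 3: U_X = R1 - n1(n1+1)/2 = 56 - 7*8/2 = 56 - 28 = 28.
       U_Y = n1*n2 - U_X = 49 - 28 = 21.
Step 4: Ties are present, so use the tie-corrected normal approximation (with continuity correction) for the p-value.
Step 5: p-value = 0.700221; compare to alpha = 0.05. fail to reject H0.

U_X = 28, p = 0.700221, fail to reject H0 at alpha = 0.05.


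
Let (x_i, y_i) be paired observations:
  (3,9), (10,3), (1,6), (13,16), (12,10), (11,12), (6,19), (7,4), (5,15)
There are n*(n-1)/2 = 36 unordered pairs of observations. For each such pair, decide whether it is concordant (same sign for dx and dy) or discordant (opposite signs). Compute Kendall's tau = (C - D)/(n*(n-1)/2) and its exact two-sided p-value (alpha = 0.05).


Step 1: Enumerate the 36 unordered pairs (i,j) with i<j and classify each by sign(x_j-x_i) * sign(y_j-y_i).
  (1,2):dx=+7,dy=-6->D; (1,3):dx=-2,dy=-3->C; (1,4):dx=+10,dy=+7->C; (1,5):dx=+9,dy=+1->C
  (1,6):dx=+8,dy=+3->C; (1,7):dx=+3,dy=+10->C; (1,8):dx=+4,dy=-5->D; (1,9):dx=+2,dy=+6->C
  (2,3):dx=-9,dy=+3->D; (2,4):dx=+3,dy=+13->C; (2,5):dx=+2,dy=+7->C; (2,6):dx=+1,dy=+9->C
  (2,7):dx=-4,dy=+16->D; (2,8):dx=-3,dy=+1->D; (2,9):dx=-5,dy=+12->D; (3,4):dx=+12,dy=+10->C
  (3,5):dx=+11,dy=+4->C; (3,6):dx=+10,dy=+6->C; (3,7):dx=+5,dy=+13->C; (3,8):dx=+6,dy=-2->D
  (3,9):dx=+4,dy=+9->C; (4,5):dx=-1,dy=-6->C; (4,6):dx=-2,dy=-4->C; (4,7):dx=-7,dy=+3->D
  (4,8):dx=-6,dy=-12->C; (4,9):dx=-8,dy=-1->C; (5,6):dx=-1,dy=+2->D; (5,7):dx=-6,dy=+9->D
  (5,8):dx=-5,dy=-6->C; (5,9):dx=-7,dy=+5->D; (6,7):dx=-5,dy=+7->D; (6,8):dx=-4,dy=-8->C
  (6,9):dx=-6,dy=+3->D; (7,8):dx=+1,dy=-15->D; (7,9):dx=-1,dy=-4->C; (8,9):dx=-2,dy=+11->D
Step 2: C = 21, D = 15, total pairs = 36.
Step 3: tau = (C - D)/(n(n-1)/2) = (21 - 15)/36 = 0.166667.
Step 4: Exact two-sided p-value (enumerate n! = 362880 permutations of y under H0): p = 0.612202.
Step 5: alpha = 0.05. fail to reject H0.

tau_b = 0.1667 (C=21, D=15), p = 0.612202, fail to reject H0.


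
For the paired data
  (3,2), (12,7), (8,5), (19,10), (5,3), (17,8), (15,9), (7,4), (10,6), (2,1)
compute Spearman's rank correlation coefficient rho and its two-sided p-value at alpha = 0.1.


Step 1: Rank x and y separately (midranks; no ties here).
rank(x): 3->2, 12->7, 8->5, 19->10, 5->3, 17->9, 15->8, 7->4, 10->6, 2->1
rank(y): 2->2, 7->7, 5->5, 10->10, 3->3, 8->8, 9->9, 4->4, 6->6, 1->1
Step 2: d_i = R_x(i) - R_y(i); compute d_i^2.
  (2-2)^2=0, (7-7)^2=0, (5-5)^2=0, (10-10)^2=0, (3-3)^2=0, (9-8)^2=1, (8-9)^2=1, (4-4)^2=0, (6-6)^2=0, (1-1)^2=0
sum(d^2) = 2.
Step 3: rho = 1 - 6*2 / (10*(10^2 - 1)) = 1 - 12/990 = 0.987879.
Step 4: Under H0, t = rho * sqrt((n-2)/(1-rho^2)) = 18.0003 ~ t(8).
Step 5: Two-sided p-value from the t-distribution with 8 df = 0.000000.
Step 6: alpha = 0.1. reject H0.

rho = 0.9879, p = 0.000000, reject H0 at alpha = 0.1.


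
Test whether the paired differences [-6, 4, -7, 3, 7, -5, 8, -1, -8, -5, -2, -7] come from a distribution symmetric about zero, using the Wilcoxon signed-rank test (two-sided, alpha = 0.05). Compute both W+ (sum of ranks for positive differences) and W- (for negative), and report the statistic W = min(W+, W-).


Step 1: Drop any zero differences (none here) and take |d_i|.
|d| = [6, 4, 7, 3, 7, 5, 8, 1, 8, 5, 2, 7]
Step 2: Midrank |d_i| (ties get averaged ranks).
ranks: |6|->7, |4|->4, |7|->9, |3|->3, |7|->9, |5|->5.5, |8|->11.5, |1|->1, |8|->11.5, |5|->5.5, |2|->2, |7|->9
Step 3: Attach original signs; sum ranks with positive sign and with negative sign.
W+ = 4 + 3 + 9 + 11.5 = 27.5
W- = 7 + 9 + 5.5 + 1 + 11.5 + 5.5 + 2 + 9 = 50.5
(Check: W+ + W- = 78 should equal n(n+1)/2 = 78.)
Step 4: Test statistic W = min(W+, W-) = 27.5.
Step 5: Ties in |d|, so use the tie-corrected normal approximation.
        E[W] = n(n+1)/4 = 12*13/4 = 39.
        Tie groups: |d|=5 (t=2), |d|=7 (t=3), |d|=8 (t=2); sum(t^3 - t) = 36.
        Var[W] = n(n+1)(2n+1)/24 - sum(t^3-t)/48 = 3900/24 - 36/48 = 161.75.
        z = (W - E[W]) / sqrt(Var[W]) = (27.5 - 39) / 12.7181 = -0.9042.
        Two-sided p = 2*Phi(z) = 0.365877.
Step 6: alpha = 0.05. fail to reject H0.

W+ = 27.5, W- = 50.5, W = min = 27.5, p = 0.365877, fail to reject H0.


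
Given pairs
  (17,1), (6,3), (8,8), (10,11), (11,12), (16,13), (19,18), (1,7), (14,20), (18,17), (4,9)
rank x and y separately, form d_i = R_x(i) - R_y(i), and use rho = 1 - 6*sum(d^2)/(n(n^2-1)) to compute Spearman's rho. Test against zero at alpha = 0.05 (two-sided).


Step 1: Rank x and y separately (midranks; no ties here).
rank(x): 17->9, 6->3, 8->4, 10->5, 11->6, 16->8, 19->11, 1->1, 14->7, 18->10, 4->2
rank(y): 1->1, 3->2, 8->4, 11->6, 12->7, 13->8, 18->10, 7->3, 20->11, 17->9, 9->5
Step 2: d_i = R_x(i) - R_y(i); compute d_i^2.
  (9-1)^2=64, (3-2)^2=1, (4-4)^2=0, (5-6)^2=1, (6-7)^2=1, (8-8)^2=0, (11-10)^2=1, (1-3)^2=4, (7-11)^2=16, (10-9)^2=1, (2-5)^2=9
sum(d^2) = 98.
Step 3: rho = 1 - 6*98 / (11*(11^2 - 1)) = 1 - 588/1320 = 0.554545.
Step 4: Under H0, t = rho * sqrt((n-2)/(1-rho^2)) = 1.9992 ~ t(9).
Step 5: Two-sided p-value from the t-distribution with 9 df = 0.076652.
Step 6: alpha = 0.05. fail to reject H0.

rho = 0.5545, p = 0.076652, fail to reject H0 at alpha = 0.05.


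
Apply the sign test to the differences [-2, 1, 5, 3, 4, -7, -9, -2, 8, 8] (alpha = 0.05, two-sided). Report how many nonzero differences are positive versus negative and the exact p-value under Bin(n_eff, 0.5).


Step 1: Discard zero differences. Original n = 10; n_eff = number of nonzero differences = 10.
Nonzero differences (with sign): -2, +1, +5, +3, +4, -7, -9, -2, +8, +8
Step 2: Count signs: positive = 6, negative = 4.
Step 3: Under H0: P(positive) = 0.5, so the number of positives S ~ Bin(10, 0.5).
Step 4: Two-sided exact p-value = sum of Bin(10,0.5) probabilities at or below the observed probability = 0.753906.
Step 5: alpha = 0.05. fail to reject H0.

n_eff = 10, pos = 6, neg = 4, p = 0.753906, fail to reject H0.


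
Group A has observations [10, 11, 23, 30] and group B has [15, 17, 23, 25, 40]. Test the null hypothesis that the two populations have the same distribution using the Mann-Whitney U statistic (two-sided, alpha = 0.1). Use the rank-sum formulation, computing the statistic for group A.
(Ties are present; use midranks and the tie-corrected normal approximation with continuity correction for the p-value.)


Step 1: Combine and sort all 9 observations; assign midranks.
sorted (value, group): (10,X), (11,X), (15,Y), (17,Y), (23,X), (23,Y), (25,Y), (30,X), (40,Y)
ranks: 10->1, 11->2, 15->3, 17->4, 23->5.5, 23->5.5, 25->7, 30->8, 40->9
Step 2: Rank sum for X: R1 = 1 + 2 + 5.5 + 8 = 16.5.
Step 3: U_X = R1 - n1(n1+1)/2 = 16.5 - 4*5/2 = 16.5 - 10 = 6.5.
       U_Y = n1*n2 - U_X = 20 - 6.5 = 13.5.
Step 4: Ties are present, so use the tie-corrected normal approximation (with continuity correction) for the p-value.
Step 5: p-value = 0.460558; compare to alpha = 0.1. fail to reject H0.

U_X = 6.5, p = 0.460558, fail to reject H0 at alpha = 0.1.


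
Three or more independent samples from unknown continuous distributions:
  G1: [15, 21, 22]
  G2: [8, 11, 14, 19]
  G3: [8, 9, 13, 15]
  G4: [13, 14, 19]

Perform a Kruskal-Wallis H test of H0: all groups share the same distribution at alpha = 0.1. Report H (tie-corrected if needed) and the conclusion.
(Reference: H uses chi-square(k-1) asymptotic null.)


Step 1: Combine all N = 14 observations and assign midranks.
sorted (value, group, rank): (8,G2,1.5), (8,G3,1.5), (9,G3,3), (11,G2,4), (13,G3,5.5), (13,G4,5.5), (14,G2,7.5), (14,G4,7.5), (15,G1,9.5), (15,G3,9.5), (19,G2,11.5), (19,G4,11.5), (21,G1,13), (22,G1,14)
Step 2: Sum ranks within each group.
R_1 = 36.5 (n_1 = 3)
R_2 = 24.5 (n_2 = 4)
R_3 = 19.5 (n_3 = 4)
R_4 = 24.5 (n_4 = 3)
Step 3: H = 12/(N(N+1)) * sum(R_i^2/n_i) - 3(N+1)
     = 12/(14*15) * (36.5^2/3 + 24.5^2/4 + 19.5^2/4 + 24.5^2/3) - 3*15
     = 0.057143 * 889.292 - 45
     = 5.816667.
Step 4: Ties present; correction factor C = 1 - 30/(14^3 - 14) = 0.989011. Corrected H = 5.816667 / 0.989011 = 5.881296.
Step 5: Under H0, H ~ chi^2(3); p-value = 0.117530.
Step 6: alpha = 0.1. fail to reject H0.

H = 5.8813, df = 3, p = 0.117530, fail to reject H0.


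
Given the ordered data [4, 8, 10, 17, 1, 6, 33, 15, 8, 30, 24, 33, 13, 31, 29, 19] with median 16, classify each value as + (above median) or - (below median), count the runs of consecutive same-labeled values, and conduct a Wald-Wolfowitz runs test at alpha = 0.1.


Step 1: Compute median = 16; label A = above, B = below.
Labels in order: BBBABBABBAAABAAA  (n_A = 8, n_B = 8)
Step 2: Count runs R = 8.
Step 3: Under H0 (random ordering), E[R] = 2*n_A*n_B/(n_A+n_B) + 1 = 2*8*8/16 + 1 = 9.0000.
        Var[R] = 2*n_A*n_B*(2*n_A*n_B - n_A - n_B) / ((n_A+n_B)^2 * (n_A+n_B-1)) = 14336/3840 = 3.7333.
        SD[R] = 1.9322.
Step 4: Continuity-corrected z = (R + 0.5 - E[R]) / SD[R] = (8 + 0.5 - 9.0000) / 1.9322 = -0.2588.
Step 5: Two-sided p-value via normal approximation = 2*(1 - Phi(|z|)) = 0.795809.
Step 6: alpha = 0.1. fail to reject H0.

R = 8, z = -0.2588, p = 0.795809, fail to reject H0.


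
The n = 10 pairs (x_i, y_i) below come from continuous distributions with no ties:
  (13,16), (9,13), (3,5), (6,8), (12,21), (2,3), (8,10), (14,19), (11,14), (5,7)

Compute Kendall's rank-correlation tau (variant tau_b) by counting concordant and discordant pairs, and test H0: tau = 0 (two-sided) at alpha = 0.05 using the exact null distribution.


Step 1: Enumerate the 45 unordered pairs (i,j) with i<j and classify each by sign(x_j-x_i) * sign(y_j-y_i).
  (1,2):dx=-4,dy=-3->C; (1,3):dx=-10,dy=-11->C; (1,4):dx=-7,dy=-8->C; (1,5):dx=-1,dy=+5->D
  (1,6):dx=-11,dy=-13->C; (1,7):dx=-5,dy=-6->C; (1,8):dx=+1,dy=+3->C; (1,9):dx=-2,dy=-2->C
  (1,10):dx=-8,dy=-9->C; (2,3):dx=-6,dy=-8->C; (2,4):dx=-3,dy=-5->C; (2,5):dx=+3,dy=+8->C
  (2,6):dx=-7,dy=-10->C; (2,7):dx=-1,dy=-3->C; (2,8):dx=+5,dy=+6->C; (2,9):dx=+2,dy=+1->C
  (2,10):dx=-4,dy=-6->C; (3,4):dx=+3,dy=+3->C; (3,5):dx=+9,dy=+16->C; (3,6):dx=-1,dy=-2->C
  (3,7):dx=+5,dy=+5->C; (3,8):dx=+11,dy=+14->C; (3,9):dx=+8,dy=+9->C; (3,10):dx=+2,dy=+2->C
  (4,5):dx=+6,dy=+13->C; (4,6):dx=-4,dy=-5->C; (4,7):dx=+2,dy=+2->C; (4,8):dx=+8,dy=+11->C
  (4,9):dx=+5,dy=+6->C; (4,10):dx=-1,dy=-1->C; (5,6):dx=-10,dy=-18->C; (5,7):dx=-4,dy=-11->C
  (5,8):dx=+2,dy=-2->D; (5,9):dx=-1,dy=-7->C; (5,10):dx=-7,dy=-14->C; (6,7):dx=+6,dy=+7->C
  (6,8):dx=+12,dy=+16->C; (6,9):dx=+9,dy=+11->C; (6,10):dx=+3,dy=+4->C; (7,8):dx=+6,dy=+9->C
  (7,9):dx=+3,dy=+4->C; (7,10):dx=-3,dy=-3->C; (8,9):dx=-3,dy=-5->C; (8,10):dx=-9,dy=-12->C
  (9,10):dx=-6,dy=-7->C
Step 2: C = 43, D = 2, total pairs = 45.
Step 3: tau = (C - D)/(n(n-1)/2) = (43 - 2)/45 = 0.911111.
Step 4: Exact two-sided p-value (enumerate n! = 3628800 permutations of y under H0): p = 0.000030.
Step 5: alpha = 0.05. reject H0.

tau_b = 0.9111 (C=43, D=2), p = 0.000030, reject H0.


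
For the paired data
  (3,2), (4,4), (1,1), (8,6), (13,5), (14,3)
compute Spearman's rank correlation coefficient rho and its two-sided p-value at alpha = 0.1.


Step 1: Rank x and y separately (midranks; no ties here).
rank(x): 3->2, 4->3, 1->1, 8->4, 13->5, 14->6
rank(y): 2->2, 4->4, 1->1, 6->6, 5->5, 3->3
Step 2: d_i = R_x(i) - R_y(i); compute d_i^2.
  (2-2)^2=0, (3-4)^2=1, (1-1)^2=0, (4-6)^2=4, (5-5)^2=0, (6-3)^2=9
sum(d^2) = 14.
Step 3: rho = 1 - 6*14 / (6*(6^2 - 1)) = 1 - 84/210 = 0.600000.
Step 4: Under H0, t = rho * sqrt((n-2)/(1-rho^2)) = 1.5000 ~ t(4).
Step 5: Two-sided p-value from the t-distribution with 4 df = 0.208000.
Step 6: alpha = 0.1. fail to reject H0.

rho = 0.6000, p = 0.208000, fail to reject H0 at alpha = 0.1.


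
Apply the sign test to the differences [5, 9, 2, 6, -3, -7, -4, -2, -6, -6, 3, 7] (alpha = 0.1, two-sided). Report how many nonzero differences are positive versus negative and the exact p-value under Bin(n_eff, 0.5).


Step 1: Discard zero differences. Original n = 12; n_eff = number of nonzero differences = 12.
Nonzero differences (with sign): +5, +9, +2, +6, -3, -7, -4, -2, -6, -6, +3, +7
Step 2: Count signs: positive = 6, negative = 6.
Step 3: Under H0: P(positive) = 0.5, so the number of positives S ~ Bin(12, 0.5).
Step 4: Two-sided exact p-value = sum of Bin(12,0.5) probabilities at or below the observed probability = 1.000000.
Step 5: alpha = 0.1. fail to reject H0.

n_eff = 12, pos = 6, neg = 6, p = 1.000000, fail to reject H0.


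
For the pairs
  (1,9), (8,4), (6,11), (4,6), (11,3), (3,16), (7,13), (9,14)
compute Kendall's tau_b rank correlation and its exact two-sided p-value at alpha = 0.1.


Step 1: Enumerate the 28 unordered pairs (i,j) with i<j and classify each by sign(x_j-x_i) * sign(y_j-y_i).
  (1,2):dx=+7,dy=-5->D; (1,3):dx=+5,dy=+2->C; (1,4):dx=+3,dy=-3->D; (1,5):dx=+10,dy=-6->D
  (1,6):dx=+2,dy=+7->C; (1,7):dx=+6,dy=+4->C; (1,8):dx=+8,dy=+5->C; (2,3):dx=-2,dy=+7->D
  (2,4):dx=-4,dy=+2->D; (2,5):dx=+3,dy=-1->D; (2,6):dx=-5,dy=+12->D; (2,7):dx=-1,dy=+9->D
  (2,8):dx=+1,dy=+10->C; (3,4):dx=-2,dy=-5->C; (3,5):dx=+5,dy=-8->D; (3,6):dx=-3,dy=+5->D
  (3,7):dx=+1,dy=+2->C; (3,8):dx=+3,dy=+3->C; (4,5):dx=+7,dy=-3->D; (4,6):dx=-1,dy=+10->D
  (4,7):dx=+3,dy=+7->C; (4,8):dx=+5,dy=+8->C; (5,6):dx=-8,dy=+13->D; (5,7):dx=-4,dy=+10->D
  (5,8):dx=-2,dy=+11->D; (6,7):dx=+4,dy=-3->D; (6,8):dx=+6,dy=-2->D; (7,8):dx=+2,dy=+1->C
Step 2: C = 11, D = 17, total pairs = 28.
Step 3: tau = (C - D)/(n(n-1)/2) = (11 - 17)/28 = -0.214286.
Step 4: Exact two-sided p-value (enumerate n! = 40320 permutations of y under H0): p = 0.548413.
Step 5: alpha = 0.1. fail to reject H0.

tau_b = -0.2143 (C=11, D=17), p = 0.548413, fail to reject H0.


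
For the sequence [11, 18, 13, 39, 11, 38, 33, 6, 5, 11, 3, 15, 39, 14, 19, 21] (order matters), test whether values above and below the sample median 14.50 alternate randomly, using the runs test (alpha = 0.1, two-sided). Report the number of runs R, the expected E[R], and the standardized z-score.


Step 1: Compute median = 14.50; label A = above, B = below.
Labels in order: BABABAABBBBAABAA  (n_A = 8, n_B = 8)
Step 2: Count runs R = 10.
Step 3: Under H0 (random ordering), E[R] = 2*n_A*n_B/(n_A+n_B) + 1 = 2*8*8/16 + 1 = 9.0000.
        Var[R] = 2*n_A*n_B*(2*n_A*n_B - n_A - n_B) / ((n_A+n_B)^2 * (n_A+n_B-1)) = 14336/3840 = 3.7333.
        SD[R] = 1.9322.
Step 4: Continuity-corrected z = (R - 0.5 - E[R]) / SD[R] = (10 - 0.5 - 9.0000) / 1.9322 = 0.2588.
Step 5: Two-sided p-value via normal approximation = 2*(1 - Phi(|z|)) = 0.795809.
Step 6: alpha = 0.1. fail to reject H0.

R = 10, z = 0.2588, p = 0.795809, fail to reject H0.


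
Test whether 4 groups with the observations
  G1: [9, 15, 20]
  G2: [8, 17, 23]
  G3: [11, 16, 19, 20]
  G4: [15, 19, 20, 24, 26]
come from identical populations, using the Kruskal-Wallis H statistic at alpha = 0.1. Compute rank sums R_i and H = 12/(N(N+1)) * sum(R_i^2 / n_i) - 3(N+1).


Step 1: Combine all N = 15 observations and assign midranks.
sorted (value, group, rank): (8,G2,1), (9,G1,2), (11,G3,3), (15,G1,4.5), (15,G4,4.5), (16,G3,6), (17,G2,7), (19,G3,8.5), (19,G4,8.5), (20,G1,11), (20,G3,11), (20,G4,11), (23,G2,13), (24,G4,14), (26,G4,15)
Step 2: Sum ranks within each group.
R_1 = 17.5 (n_1 = 3)
R_2 = 21 (n_2 = 3)
R_3 = 28.5 (n_3 = 4)
R_4 = 53 (n_4 = 5)
Step 3: H = 12/(N(N+1)) * sum(R_i^2/n_i) - 3(N+1)
     = 12/(15*16) * (17.5^2/3 + 21^2/3 + 28.5^2/4 + 53^2/5) - 3*16
     = 0.050000 * 1013.95 - 48
     = 2.697292.
Step 4: Ties present; correction factor C = 1 - 36/(15^3 - 15) = 0.989286. Corrected H = 2.697292 / 0.989286 = 2.726504.
Step 5: Under H0, H ~ chi^2(3); p-value = 0.435742.
Step 6: alpha = 0.1. fail to reject H0.

H = 2.7265, df = 3, p = 0.435742, fail to reject H0.


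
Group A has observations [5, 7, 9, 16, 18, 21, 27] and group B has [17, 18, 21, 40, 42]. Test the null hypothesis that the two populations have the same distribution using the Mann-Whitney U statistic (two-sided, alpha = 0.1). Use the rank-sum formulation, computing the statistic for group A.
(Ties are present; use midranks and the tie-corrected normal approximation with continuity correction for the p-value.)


Step 1: Combine and sort all 12 observations; assign midranks.
sorted (value, group): (5,X), (7,X), (9,X), (16,X), (17,Y), (18,X), (18,Y), (21,X), (21,Y), (27,X), (40,Y), (42,Y)
ranks: 5->1, 7->2, 9->3, 16->4, 17->5, 18->6.5, 18->6.5, 21->8.5, 21->8.5, 27->10, 40->11, 42->12
Step 2: Rank sum for X: R1 = 1 + 2 + 3 + 4 + 6.5 + 8.5 + 10 = 35.
Step 3: U_X = R1 - n1(n1+1)/2 = 35 - 7*8/2 = 35 - 28 = 7.
       U_Y = n1*n2 - U_X = 35 - 7 = 28.
Step 4: Ties are present, so use the tie-corrected normal approximation (with continuity correction) for the p-value.
Step 5: p-value = 0.103164; compare to alpha = 0.1. fail to reject H0.

U_X = 7, p = 0.103164, fail to reject H0 at alpha = 0.1.


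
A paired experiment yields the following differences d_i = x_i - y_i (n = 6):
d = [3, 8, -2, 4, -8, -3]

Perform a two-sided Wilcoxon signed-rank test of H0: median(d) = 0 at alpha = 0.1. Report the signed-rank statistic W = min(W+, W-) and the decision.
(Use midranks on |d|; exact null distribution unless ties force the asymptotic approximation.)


Step 1: Drop any zero differences (none here) and take |d_i|.
|d| = [3, 8, 2, 4, 8, 3]
Step 2: Midrank |d_i| (ties get averaged ranks).
ranks: |3|->2.5, |8|->5.5, |2|->1, |4|->4, |8|->5.5, |3|->2.5
Step 3: Attach original signs; sum ranks with positive sign and with negative sign.
W+ = 2.5 + 5.5 + 4 = 12
W- = 1 + 5.5 + 2.5 = 9
(Check: W+ + W- = 21 should equal n(n+1)/2 = 21.)
Step 4: Test statistic W = min(W+, W-) = 9.
Step 5: Ties in |d|, so use the tie-corrected normal approximation.
        E[W] = n(n+1)/4 = 6*7/4 = 10.5.
        Tie groups: |d|=3 (t=2), |d|=8 (t=2); sum(t^3 - t) = 12.
        Var[W] = n(n+1)(2n+1)/24 - sum(t^3-t)/48 = 546/24 - 12/48 = 22.5.
        z = (W - E[W]) / sqrt(Var[W]) = (9 - 10.5) / 4.7434 = -0.3162.
        Two-sided p = 2*Phi(z) = 0.751830.
Step 6: alpha = 0.1. fail to reject H0.

W+ = 12, W- = 9, W = min = 9, p = 0.751830, fail to reject H0.


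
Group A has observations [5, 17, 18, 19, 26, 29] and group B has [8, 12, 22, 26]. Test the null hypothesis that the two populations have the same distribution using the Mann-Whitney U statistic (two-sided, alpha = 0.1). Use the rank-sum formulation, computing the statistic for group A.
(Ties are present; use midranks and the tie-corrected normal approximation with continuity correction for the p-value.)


Step 1: Combine and sort all 10 observations; assign midranks.
sorted (value, group): (5,X), (8,Y), (12,Y), (17,X), (18,X), (19,X), (22,Y), (26,X), (26,Y), (29,X)
ranks: 5->1, 8->2, 12->3, 17->4, 18->5, 19->6, 22->7, 26->8.5, 26->8.5, 29->10
Step 2: Rank sum for X: R1 = 1 + 4 + 5 + 6 + 8.5 + 10 = 34.5.
Step 3: U_X = R1 - n1(n1+1)/2 = 34.5 - 6*7/2 = 34.5 - 21 = 13.5.
       U_Y = n1*n2 - U_X = 24 - 13.5 = 10.5.
Step 4: Ties are present, so use the tie-corrected normal approximation (with continuity correction) for the p-value.
Step 5: p-value = 0.830664; compare to alpha = 0.1. fail to reject H0.

U_X = 13.5, p = 0.830664, fail to reject H0 at alpha = 0.1.


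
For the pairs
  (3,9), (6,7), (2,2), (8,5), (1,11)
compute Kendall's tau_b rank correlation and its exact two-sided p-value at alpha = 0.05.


Step 1: Enumerate the 10 unordered pairs (i,j) with i<j and classify each by sign(x_j-x_i) * sign(y_j-y_i).
  (1,2):dx=+3,dy=-2->D; (1,3):dx=-1,dy=-7->C; (1,4):dx=+5,dy=-4->D; (1,5):dx=-2,dy=+2->D
  (2,3):dx=-4,dy=-5->C; (2,4):dx=+2,dy=-2->D; (2,5):dx=-5,dy=+4->D; (3,4):dx=+6,dy=+3->C
  (3,5):dx=-1,dy=+9->D; (4,5):dx=-7,dy=+6->D
Step 2: C = 3, D = 7, total pairs = 10.
Step 3: tau = (C - D)/(n(n-1)/2) = (3 - 7)/10 = -0.400000.
Step 4: Exact two-sided p-value (enumerate n! = 120 permutations of y under H0): p = 0.483333.
Step 5: alpha = 0.05. fail to reject H0.

tau_b = -0.4000 (C=3, D=7), p = 0.483333, fail to reject H0.


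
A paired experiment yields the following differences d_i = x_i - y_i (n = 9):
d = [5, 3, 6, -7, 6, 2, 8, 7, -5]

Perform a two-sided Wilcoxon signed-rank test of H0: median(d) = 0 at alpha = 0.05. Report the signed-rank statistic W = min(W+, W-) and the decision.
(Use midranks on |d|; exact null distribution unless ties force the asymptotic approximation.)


Step 1: Drop any zero differences (none here) and take |d_i|.
|d| = [5, 3, 6, 7, 6, 2, 8, 7, 5]
Step 2: Midrank |d_i| (ties get averaged ranks).
ranks: |5|->3.5, |3|->2, |6|->5.5, |7|->7.5, |6|->5.5, |2|->1, |8|->9, |7|->7.5, |5|->3.5
Step 3: Attach original signs; sum ranks with positive sign and with negative sign.
W+ = 3.5 + 2 + 5.5 + 5.5 + 1 + 9 + 7.5 = 34
W- = 7.5 + 3.5 = 11
(Check: W+ + W- = 45 should equal n(n+1)/2 = 45.)
Step 4: Test statistic W = min(W+, W-) = 11.
Step 5: Ties in |d|, so use the tie-corrected normal approximation.
        E[W] = n(n+1)/4 = 9*10/4 = 22.5.
        Tie groups: |d|=5 (t=2), |d|=6 (t=2), |d|=7 (t=2); sum(t^3 - t) = 18.
        Var[W] = n(n+1)(2n+1)/24 - sum(t^3-t)/48 = 1710/24 - 18/48 = 70.875.
        z = (W - E[W]) / sqrt(Var[W]) = (11 - 22.5) / 8.4187 = -1.3660.
        Two-sided p = 2*Phi(z) = 0.171938.
Step 6: alpha = 0.05. fail to reject H0.

W+ = 34, W- = 11, W = min = 11, p = 0.171938, fail to reject H0.


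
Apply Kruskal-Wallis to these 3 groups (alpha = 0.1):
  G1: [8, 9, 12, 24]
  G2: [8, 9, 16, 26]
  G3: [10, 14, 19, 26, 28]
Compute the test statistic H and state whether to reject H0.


Step 1: Combine all N = 13 observations and assign midranks.
sorted (value, group, rank): (8,G1,1.5), (8,G2,1.5), (9,G1,3.5), (9,G2,3.5), (10,G3,5), (12,G1,6), (14,G3,7), (16,G2,8), (19,G3,9), (24,G1,10), (26,G2,11.5), (26,G3,11.5), (28,G3,13)
Step 2: Sum ranks within each group.
R_1 = 21 (n_1 = 4)
R_2 = 24.5 (n_2 = 4)
R_3 = 45.5 (n_3 = 5)
Step 3: H = 12/(N(N+1)) * sum(R_i^2/n_i) - 3(N+1)
     = 12/(13*14) * (21^2/4 + 24.5^2/4 + 45.5^2/5) - 3*14
     = 0.065934 * 674.362 - 42
     = 2.463462.
Step 4: Ties present; correction factor C = 1 - 18/(13^3 - 13) = 0.991758. Corrected H = 2.463462 / 0.991758 = 2.483934.
Step 5: Under H0, H ~ chi^2(2); p-value = 0.288816.
Step 6: alpha = 0.1. fail to reject H0.

H = 2.4839, df = 2, p = 0.288816, fail to reject H0.
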